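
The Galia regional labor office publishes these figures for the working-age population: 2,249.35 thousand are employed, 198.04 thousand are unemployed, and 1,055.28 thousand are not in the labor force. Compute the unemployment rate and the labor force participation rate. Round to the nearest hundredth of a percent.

Unemployment rate ≈ 8.09%; labor force participation rate ≈ 69.87%.

Labor force = employed + unemployed = 2,249.35 + 198.04 = 2,447.39 thousand.
Working-age population = 2,447.39 + 1,055.28 = 3,502.67 thousand.
Unemployment rate = 198.04 / 2,447.39 = 8.09%.
Labor force participation rate = 2,447.39 / 3,502.67 = 69.87%.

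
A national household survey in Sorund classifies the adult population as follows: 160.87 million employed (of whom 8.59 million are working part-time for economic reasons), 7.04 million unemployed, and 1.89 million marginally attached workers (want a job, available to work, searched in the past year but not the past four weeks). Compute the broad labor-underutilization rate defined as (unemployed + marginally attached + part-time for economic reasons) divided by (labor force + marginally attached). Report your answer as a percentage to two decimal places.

Labor force = 160.87 + 7.04 = 167.91 million.
Numerator = 7.04 + 1.89 + 8.59 = 17.52 million.
Denominator = 167.91 + 1.89 = 169.80 million.
Broad rate = 17.52 / 169.80 = 10.32%.

Broad underutilization rate ≈ 10.32%.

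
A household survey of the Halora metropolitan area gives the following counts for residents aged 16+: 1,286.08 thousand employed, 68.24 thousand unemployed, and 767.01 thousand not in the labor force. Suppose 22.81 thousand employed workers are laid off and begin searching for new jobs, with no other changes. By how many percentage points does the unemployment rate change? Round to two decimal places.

Initially, labor force = 1,286.08 + 68.24 = 1,354.32 thousand, so u = 68.24/1,354.32 = 5.04%.
After the change, employed falls and unemployed rises by 22.81; labor force unchanged → E = 1,263.27, U = 91.05, labor force = 1,354.32 thousand.
New unemployment rate = 91.05 / 1,354.32 = 6.72%.
Change = 6.72% − 5.04% = +1.68 percentage points.

The unemployment rate changes by +1.68 percentage points.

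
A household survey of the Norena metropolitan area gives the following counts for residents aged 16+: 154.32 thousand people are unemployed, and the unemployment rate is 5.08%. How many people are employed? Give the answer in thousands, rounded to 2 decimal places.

About 2,883.48 thousand are employed.

Labor force = U / u = 154.32 / 0.0508 ≈ 3,037.80 thousand.
Employed = labor force − unemployed = 3,037.80 − 154.32 = 2,883.48 thousand.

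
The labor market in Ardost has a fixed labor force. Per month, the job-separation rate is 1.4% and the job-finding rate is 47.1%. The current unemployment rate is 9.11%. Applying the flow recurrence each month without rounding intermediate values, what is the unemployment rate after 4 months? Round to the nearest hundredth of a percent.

With a fixed labor force, u_{t+1} = u_t + s·(1−u_t) − f·u_t = u_t·(1−s−f) + s.
Here 1−s−f = 0.515 and s = 0.014.
u_1 = 0.091100 × 0.515 + 0.014 = 0.060916.
u_2 = 0.060916 × 0.515 + 0.014 = 0.045372.
u_3 = 0.045372 × 0.515 + 0.014 = 0.037367.
u_4 = 0.037367 × 0.515 + 0.014 = 0.033244.

Unemployment rate after four months ≈ 3.32%.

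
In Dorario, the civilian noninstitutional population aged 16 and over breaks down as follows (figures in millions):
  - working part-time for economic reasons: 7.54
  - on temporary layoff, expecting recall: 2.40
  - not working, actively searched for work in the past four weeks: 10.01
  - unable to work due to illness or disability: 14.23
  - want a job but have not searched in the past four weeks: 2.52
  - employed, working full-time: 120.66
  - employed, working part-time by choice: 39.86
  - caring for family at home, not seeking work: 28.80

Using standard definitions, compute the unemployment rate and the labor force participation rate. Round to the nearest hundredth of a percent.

Unemployment rate ≈ 6.88%; labor force participation rate ≈ 79.85%.

Employed = 7.54 + 120.66 + 39.86 = 168.06 million (anyone who worked, including part-time for economic reasons, counts as employed).
Unemployed = 2.40 + 10.01 = 12.41 million (jobless and actively searching, or on temporary layoff).
Labor force = 168.06 + 12.41 = 180.47 million.
Not in labor force = 14.23 + 2.52 + 28.80 = 45.55 million (those not working and not actively searching are outside the labor force — including those who want a job but have given up searching).
Civilian working-age population = 180.47 + 45.55 = 226.02 million.
Unemployment rate = 12.41 / 180.47 = 6.88%.
Labor force participation rate = 180.47 / 226.02 = 79.85%.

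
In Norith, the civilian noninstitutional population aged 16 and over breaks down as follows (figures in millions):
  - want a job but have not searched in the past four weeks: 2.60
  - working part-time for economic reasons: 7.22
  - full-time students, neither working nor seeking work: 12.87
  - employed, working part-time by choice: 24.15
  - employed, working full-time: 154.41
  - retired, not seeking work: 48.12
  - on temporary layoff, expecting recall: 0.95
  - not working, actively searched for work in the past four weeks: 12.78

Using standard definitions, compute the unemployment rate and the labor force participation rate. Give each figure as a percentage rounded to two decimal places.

Unemployment rate ≈ 6.88%; labor force participation rate ≈ 75.83%.

Employed = 7.22 + 24.15 + 154.41 = 185.78 million (anyone who worked, including part-time for economic reasons, counts as employed).
Unemployed = 0.95 + 12.78 = 13.73 million (jobless and actively searching, or on temporary layoff).
Labor force = 185.78 + 13.73 = 199.51 million.
Not in labor force = 2.60 + 12.87 + 48.12 = 63.59 million (those not working and not actively searching are outside the labor force — including those who want a job but have given up searching).
Civilian working-age population = 199.51 + 63.59 = 263.10 million.
Unemployment rate = 13.73 / 199.51 = 6.88%.
Labor force participation rate = 199.51 / 263.10 = 75.83%.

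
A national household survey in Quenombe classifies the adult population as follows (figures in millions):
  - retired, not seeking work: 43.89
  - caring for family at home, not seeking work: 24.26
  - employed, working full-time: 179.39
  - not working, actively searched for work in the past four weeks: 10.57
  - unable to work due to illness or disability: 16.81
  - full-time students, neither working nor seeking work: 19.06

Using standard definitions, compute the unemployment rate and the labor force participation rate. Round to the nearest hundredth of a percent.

Employed = 179.39 million.
Unemployed = 10.57 million.
Labor force = 179.39 + 10.57 = 189.96 million.
Not in labor force = 43.89 + 24.26 + 16.81 + 19.06 = 104.02 million (those not working and not actively searching are outside the labor force).
Civilian working-age population = 189.96 + 104.02 = 293.98 million.
Unemployment rate = 10.57 / 189.96 = 5.56%.
Labor force participation rate = 189.96 / 293.98 = 64.62%.

Unemployment rate ≈ 5.56%; labor force participation rate ≈ 64.62%.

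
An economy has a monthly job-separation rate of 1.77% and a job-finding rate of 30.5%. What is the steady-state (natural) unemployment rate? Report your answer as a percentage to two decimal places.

Steady-state unemployment rate ≈ 5.48%.

At steady state the flows balance: s·E = f·U, so U/(E+U) = s/(s+f).
u* = 1.77 / (1.77 + 30.5) = 1.77 / 32.27 = 5.48%.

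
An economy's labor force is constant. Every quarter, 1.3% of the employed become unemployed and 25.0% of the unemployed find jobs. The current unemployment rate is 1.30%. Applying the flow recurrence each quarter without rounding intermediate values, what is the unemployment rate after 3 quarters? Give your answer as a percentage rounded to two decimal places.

With a fixed labor force, u_{t+1} = u_t + s·(1−u_t) − f·u_t = u_t·(1−s−f) + s.
Here 1−s−f = 0.737 and s = 0.013.
u_1 = 0.013000 × 0.737 + 0.013 = 0.022581.
u_2 = 0.022581 × 0.737 + 0.013 = 0.029642.
u_3 = 0.029642 × 0.737 + 0.013 = 0.034846.

Unemployment rate after three quarters ≈ 3.48%.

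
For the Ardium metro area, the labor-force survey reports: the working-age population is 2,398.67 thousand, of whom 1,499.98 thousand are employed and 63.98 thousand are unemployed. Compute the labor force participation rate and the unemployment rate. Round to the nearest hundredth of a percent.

Labor force participation rate ≈ 65.20%; unemployment rate ≈ 4.09%.

Labor force = employed + unemployed = 1,499.98 + 63.98 = 1,563.96 thousand.
Unemployment rate = 63.98 / 1,563.96 = 4.09%.
Labor force participation rate = 1,563.96 / 2,398.67 = 65.20%.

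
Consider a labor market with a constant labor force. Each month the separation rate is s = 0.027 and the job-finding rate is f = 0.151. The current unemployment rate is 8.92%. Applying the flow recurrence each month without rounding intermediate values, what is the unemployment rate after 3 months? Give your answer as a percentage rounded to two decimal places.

With a fixed labor force, u_{t+1} = u_t + s·(1−u_t) − f·u_t = u_t·(1−s−f) + s.
Here 1−s−f = 0.822 and s = 0.027.
u_1 = 0.089200 × 0.822 + 0.027 = 0.100322.
u_2 = 0.100322 × 0.822 + 0.027 = 0.109465.
u_3 = 0.109465 × 0.822 + 0.027 = 0.116980.

Unemployment rate after three months ≈ 11.70%.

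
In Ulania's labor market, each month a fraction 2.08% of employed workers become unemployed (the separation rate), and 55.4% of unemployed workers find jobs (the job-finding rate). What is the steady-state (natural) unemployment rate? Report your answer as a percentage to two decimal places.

At steady state the flows balance: s·E = f·U, so U/(E+U) = s/(s+f).
u* = 2.08 / (2.08 + 55.4) = 2.08 / 57.48 = 3.62%.

Steady-state unemployment rate ≈ 3.62%.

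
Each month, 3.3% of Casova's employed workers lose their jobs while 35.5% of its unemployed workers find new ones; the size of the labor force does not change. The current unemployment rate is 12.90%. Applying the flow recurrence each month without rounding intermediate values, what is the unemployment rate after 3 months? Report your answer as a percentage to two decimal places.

With a fixed labor force, u_{t+1} = u_t + s·(1−u_t) − f·u_t = u_t·(1−s−f) + s.
Here 1−s−f = 0.612 and s = 0.033.
u_1 = 0.129000 × 0.612 + 0.033 = 0.111948.
u_2 = 0.111948 × 0.612 + 0.033 = 0.101512.
u_3 = 0.101512 × 0.612 + 0.033 = 0.095125.

Unemployment rate after three months ≈ 9.51%.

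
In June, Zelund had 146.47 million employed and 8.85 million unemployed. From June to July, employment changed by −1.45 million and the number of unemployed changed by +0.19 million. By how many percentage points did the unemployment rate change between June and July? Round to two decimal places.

The unemployment rate changed by +0.17 percentage points.

June: labor force = 146.47 + 8.85 = 155.32; u = 8.85/155.32 = 5.70%.
July: labor force = 145.02 + 9.04 = 154.06; u = 9.04/154.06 = 5.87%.
Change = 5.87% − 5.70% = +0.17 pp.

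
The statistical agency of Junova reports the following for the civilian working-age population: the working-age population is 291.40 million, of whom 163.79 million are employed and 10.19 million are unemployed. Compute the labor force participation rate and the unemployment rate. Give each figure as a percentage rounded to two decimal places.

Labor force participation rate ≈ 59.70%; unemployment rate ≈ 5.86%.

Labor force = employed + unemployed = 163.79 + 10.19 = 173.98 million.
Unemployment rate = 10.19 / 173.98 = 5.86%.
Labor force participation rate = 173.98 / 291.40 = 59.70%.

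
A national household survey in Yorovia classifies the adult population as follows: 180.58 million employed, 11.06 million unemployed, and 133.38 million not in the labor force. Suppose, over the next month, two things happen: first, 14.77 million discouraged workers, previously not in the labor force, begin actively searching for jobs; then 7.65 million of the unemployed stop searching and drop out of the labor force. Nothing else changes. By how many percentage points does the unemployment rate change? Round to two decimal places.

The unemployment rate changes by +3.38 percentage points.

Initially, labor force = 180.58 + 11.06 = 191.64 million, so u = 11.06/191.64 = 5.77%.
After the first change, unemployed and labor force both rise by 14.77 → E = 180.58, U = 25.83, labor force = 206.41 million.
After the second change, unemployed and labor force both fall by 7.65 → E = 180.58, U = 18.18, labor force = 198.76 million.
New unemployment rate = 18.18 / 198.76 = 9.15%.
Change = 9.15% − 5.77% = +3.38 percentage points.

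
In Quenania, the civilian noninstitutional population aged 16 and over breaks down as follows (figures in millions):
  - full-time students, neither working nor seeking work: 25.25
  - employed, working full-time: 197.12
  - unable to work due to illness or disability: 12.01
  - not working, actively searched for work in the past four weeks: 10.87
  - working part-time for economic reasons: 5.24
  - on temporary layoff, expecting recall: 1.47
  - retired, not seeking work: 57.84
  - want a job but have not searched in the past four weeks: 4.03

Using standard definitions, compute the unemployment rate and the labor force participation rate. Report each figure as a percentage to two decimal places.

Employed = 197.12 + 5.24 = 202.36 million (anyone who worked, including part-time for economic reasons, counts as employed).
Unemployed = 10.87 + 1.47 = 12.34 million (jobless and actively searching, or on temporary layoff).
Labor force = 202.36 + 12.34 = 214.70 million.
Not in labor force = 25.25 + 12.01 + 57.84 + 4.03 = 99.13 million (those not working and not actively searching are outside the labor force — including those who want a job but have given up searching).
Civilian working-age population = 214.70 + 99.13 = 313.83 million.
Unemployment rate = 12.34 / 214.70 = 5.75%.
Labor force participation rate = 214.70 / 313.83 = 68.41%.

Unemployment rate ≈ 5.75%; labor force participation rate ≈ 68.41%.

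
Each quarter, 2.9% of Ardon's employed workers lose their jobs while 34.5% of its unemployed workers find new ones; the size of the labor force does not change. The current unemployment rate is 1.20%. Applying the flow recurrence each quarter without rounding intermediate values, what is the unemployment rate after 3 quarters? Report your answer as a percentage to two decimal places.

With a fixed labor force, u_{t+1} = u_t + s·(1−u_t) − f·u_t = u_t·(1−s−f) + s.
Here 1−s−f = 0.626 and s = 0.029.
u_1 = 0.012000 × 0.626 + 0.029 = 0.036512.
u_2 = 0.036512 × 0.626 + 0.029 = 0.051857.
u_3 = 0.051857 × 0.626 + 0.029 = 0.061462.

Unemployment rate after three quarters ≈ 6.15%.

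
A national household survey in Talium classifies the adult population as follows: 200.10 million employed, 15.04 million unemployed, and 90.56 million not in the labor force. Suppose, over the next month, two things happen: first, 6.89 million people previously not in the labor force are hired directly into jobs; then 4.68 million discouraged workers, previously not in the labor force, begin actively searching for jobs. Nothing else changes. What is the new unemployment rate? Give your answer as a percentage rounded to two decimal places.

Initially, labor force = 200.10 + 15.04 = 215.14 million, so u = 15.04/215.14 = 6.99%.
After the first change, employed and labor force both rise by 6.89; unemployed unchanged → E = 206.99, U = 15.04, labor force = 222.03 million.
After the second change, unemployed and labor force both rise by 4.68 → E = 206.99, U = 19.72, labor force = 226.71 million.
New unemployment rate = 19.72 / 226.71 = 8.70%.

New unemployment rate ≈ 8.70%.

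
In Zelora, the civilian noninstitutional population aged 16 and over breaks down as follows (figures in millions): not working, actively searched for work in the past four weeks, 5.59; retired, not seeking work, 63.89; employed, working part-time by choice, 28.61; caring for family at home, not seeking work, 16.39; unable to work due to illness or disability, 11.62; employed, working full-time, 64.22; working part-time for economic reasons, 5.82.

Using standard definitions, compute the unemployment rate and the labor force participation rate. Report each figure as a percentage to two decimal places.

Employed = 28.61 + 64.22 + 5.82 = 98.65 million (anyone who worked, including part-time for economic reasons, counts as employed).
Unemployed = 5.59 million.
Labor force = 98.65 + 5.59 = 104.24 million.
Not in labor force = 63.89 + 16.39 + 11.62 = 91.90 million (those not working and not actively searching are outside the labor force).
Civilian working-age population = 104.24 + 91.90 = 196.14 million.
Unemployment rate = 5.59 / 104.24 = 5.36%.
Labor force participation rate = 104.24 / 196.14 = 53.15%.

Unemployment rate ≈ 5.36%; labor force participation rate ≈ 53.15%.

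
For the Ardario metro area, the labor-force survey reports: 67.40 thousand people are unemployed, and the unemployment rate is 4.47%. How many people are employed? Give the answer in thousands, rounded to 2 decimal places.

About 1,440.43 thousand are employed.

Labor force = U / u = 67.40 / 0.0447 ≈ 1,507.83 thousand.
Employed = labor force − unemployed = 1,507.83 − 67.40 = 1,440.43 thousand.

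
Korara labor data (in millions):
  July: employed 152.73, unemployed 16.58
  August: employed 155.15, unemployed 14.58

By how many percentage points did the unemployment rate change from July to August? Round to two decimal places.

The unemployment rate changed by −1.20 percentage points.

July: labor force = 152.73 + 16.58 = 169.31; u = 16.58/169.31 = 9.79%.
August: labor force = 155.15 + 14.58 = 169.73; u = 14.58/169.73 = 8.59%.
Change = 8.59% − 9.79% = −1.20 pp.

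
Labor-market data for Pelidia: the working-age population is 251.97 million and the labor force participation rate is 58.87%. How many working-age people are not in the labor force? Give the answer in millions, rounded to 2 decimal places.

Share not in the labor force = 1 − 0.5887 = 0.4113.
Not in labor force = 0.4113 × 251.97 ≈ 103.64 million.

About 103.64 million are not in the labor force.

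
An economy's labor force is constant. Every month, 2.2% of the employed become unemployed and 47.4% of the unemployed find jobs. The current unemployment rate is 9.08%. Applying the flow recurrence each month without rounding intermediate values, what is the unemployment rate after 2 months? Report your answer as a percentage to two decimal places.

Unemployment rate after two months ≈ 5.62%.

With a fixed labor force, u_{t+1} = u_t + s·(1−u_t) − f·u_t = u_t·(1−s−f) + s.
Here 1−s−f = 0.504 and s = 0.022.
u_1 = 0.090800 × 0.504 + 0.022 = 0.067763.
u_2 = 0.067763 × 0.504 + 0.022 = 0.056153.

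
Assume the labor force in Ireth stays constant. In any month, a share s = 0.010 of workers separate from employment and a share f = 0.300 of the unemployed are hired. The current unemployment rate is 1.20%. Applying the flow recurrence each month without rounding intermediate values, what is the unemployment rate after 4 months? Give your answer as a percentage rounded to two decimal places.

With a fixed labor force, u_{t+1} = u_t + s·(1−u_t) − f·u_t = u_t·(1−s−f) + s.
Here 1−s−f = 0.690 and s = 0.010.
u_1 = 0.012000 × 0.690 + 0.010 = 0.018280.
u_2 = 0.018280 × 0.690 + 0.010 = 0.022613.
u_3 = 0.022613 × 0.690 + 0.010 = 0.025603.
u_4 = 0.025603 × 0.690 + 0.010 = 0.027666.

Unemployment rate after four months ≈ 2.77%.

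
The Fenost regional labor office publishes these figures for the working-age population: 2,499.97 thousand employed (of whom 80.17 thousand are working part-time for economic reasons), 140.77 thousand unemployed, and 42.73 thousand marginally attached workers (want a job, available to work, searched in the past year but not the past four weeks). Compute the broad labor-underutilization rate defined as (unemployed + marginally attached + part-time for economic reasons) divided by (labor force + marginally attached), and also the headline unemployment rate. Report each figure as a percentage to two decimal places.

Labor force = 2,499.97 + 140.77 = 2,640.74 thousand.
Numerator = 140.77 + 42.73 + 80.17 = 263.67 thousand.
Denominator = 2,640.74 + 42.73 = 2,683.47 thousand.
Broad rate = 263.67 / 2,683.47 = 9.83%.
Headline unemployment rate = 140.77 / 2,640.74 = 5.33%.

Broad underutilization rate ≈ 9.83%; headline unemployment rate ≈ 5.33%.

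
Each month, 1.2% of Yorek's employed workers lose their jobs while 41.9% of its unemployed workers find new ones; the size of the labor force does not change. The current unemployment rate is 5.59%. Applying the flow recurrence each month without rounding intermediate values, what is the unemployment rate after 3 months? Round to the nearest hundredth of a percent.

Unemployment rate after three months ≈ 3.30%.

With a fixed labor force, u_{t+1} = u_t + s·(1−u_t) − f·u_t = u_t·(1−s−f) + s.
Here 1−s−f = 0.569 and s = 0.012.
u_1 = 0.055900 × 0.569 + 0.012 = 0.043807.
u_2 = 0.043807 × 0.569 + 0.012 = 0.036926.
u_3 = 0.036926 × 0.569 + 0.012 = 0.033011.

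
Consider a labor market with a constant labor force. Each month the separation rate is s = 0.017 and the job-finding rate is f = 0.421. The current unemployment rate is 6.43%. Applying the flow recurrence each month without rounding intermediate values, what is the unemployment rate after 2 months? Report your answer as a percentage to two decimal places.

Unemployment rate after two months ≈ 4.69%.

With a fixed labor force, u_{t+1} = u_t + s·(1−u_t) − f·u_t = u_t·(1−s−f) + s.
Here 1−s−f = 0.562 and s = 0.017.
u_1 = 0.064300 × 0.562 + 0.017 = 0.053137.
u_2 = 0.053137 × 0.562 + 0.017 = 0.046863.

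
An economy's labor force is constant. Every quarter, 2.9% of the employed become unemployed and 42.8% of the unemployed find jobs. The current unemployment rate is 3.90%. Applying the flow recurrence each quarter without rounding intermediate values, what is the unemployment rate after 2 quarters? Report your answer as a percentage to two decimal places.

With a fixed labor force, u_{t+1} = u_t + s·(1−u_t) − f·u_t = u_t·(1−s−f) + s.
Here 1−s−f = 0.543 and s = 0.029.
u_1 = 0.039000 × 0.543 + 0.029 = 0.050177.
u_2 = 0.050177 × 0.543 + 0.029 = 0.056246.

Unemployment rate after two quarters ≈ 5.62%.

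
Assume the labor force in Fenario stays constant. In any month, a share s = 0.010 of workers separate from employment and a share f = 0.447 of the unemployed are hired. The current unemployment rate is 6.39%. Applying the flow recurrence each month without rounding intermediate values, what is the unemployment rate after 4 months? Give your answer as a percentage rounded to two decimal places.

With a fixed labor force, u_{t+1} = u_t + s·(1−u_t) − f·u_t = u_t·(1−s−f) + s.
Here 1−s−f = 0.543 and s = 0.010.
u_1 = 0.063900 × 0.543 + 0.010 = 0.044698.
u_2 = 0.044698 × 0.543 + 0.010 = 0.034271.
u_3 = 0.034271 × 0.543 + 0.010 = 0.028609.
u_4 = 0.028609 × 0.543 + 0.010 = 0.025535.

Unemployment rate after four months ≈ 2.55%.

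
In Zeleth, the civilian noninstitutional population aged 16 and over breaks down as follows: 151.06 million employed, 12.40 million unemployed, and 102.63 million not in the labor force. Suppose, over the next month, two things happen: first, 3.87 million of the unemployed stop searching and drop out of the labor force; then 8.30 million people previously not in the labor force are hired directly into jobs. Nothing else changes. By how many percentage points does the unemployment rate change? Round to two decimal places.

The unemployment rate changes by −2.51 percentage points.

Initially, labor force = 151.06 + 12.40 = 163.46 million, so u = 12.40/163.46 = 7.59%.
After the first change, unemployed and labor force both fall by 3.87 → E = 151.06, U = 8.53, labor force = 159.59 million.
After the second change, employed and labor force both rise by 8.30; unemployed unchanged → E = 159.36, U = 8.53, labor force = 167.89 million.
New unemployment rate = 8.53 / 167.89 = 5.08%.
Change = 5.08% − 7.59% = −2.51 percentage points.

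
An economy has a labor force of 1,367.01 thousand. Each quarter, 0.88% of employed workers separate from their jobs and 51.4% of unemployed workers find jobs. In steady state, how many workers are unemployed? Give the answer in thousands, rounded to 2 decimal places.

Steady-state unemployment rate u* = s/(s+f) = 0.88/(0.88+51.4) = 0.016832.
Unemployed = u* × labor force = 0.016832 × 1,367.01 ≈ 23.01 thousand.

About 23.01 thousand are unemployed in steady state.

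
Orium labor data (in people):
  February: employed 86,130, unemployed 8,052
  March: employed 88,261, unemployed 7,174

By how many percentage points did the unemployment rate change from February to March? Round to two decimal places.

The unemployment rate changed by −1.03 percentage points.

February: labor force = 86,130 + 8,052 = 94,182; u = 8,052/94,182 = 8.55%.
March: labor force = 88,261 + 7,174 = 95,435; u = 7,174/95,435 = 7.52%.
Change = 7.52% − 8.55% = −1.03 pp.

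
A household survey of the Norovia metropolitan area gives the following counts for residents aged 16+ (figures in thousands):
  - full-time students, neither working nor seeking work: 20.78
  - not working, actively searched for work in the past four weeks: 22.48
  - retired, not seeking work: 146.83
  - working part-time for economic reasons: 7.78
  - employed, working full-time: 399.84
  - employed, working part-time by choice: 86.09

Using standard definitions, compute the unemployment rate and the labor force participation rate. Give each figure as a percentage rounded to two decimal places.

Employed = 7.78 + 399.84 + 86.09 = 493.71 thousand (anyone who worked, including part-time for economic reasons, counts as employed).
Unemployed = 22.48 thousand.
Labor force = 493.71 + 22.48 = 516.19 thousand.
Not in labor force = 20.78 + 146.83 = 167.61 thousand (those not working and not actively searching are outside the labor force).
Civilian working-age population = 516.19 + 167.61 = 683.80 thousand.
Unemployment rate = 22.48 / 516.19 = 4.35%.
Labor force participation rate = 516.19 / 683.80 = 75.49%.

Unemployment rate ≈ 4.35%; labor force participation rate ≈ 75.49%.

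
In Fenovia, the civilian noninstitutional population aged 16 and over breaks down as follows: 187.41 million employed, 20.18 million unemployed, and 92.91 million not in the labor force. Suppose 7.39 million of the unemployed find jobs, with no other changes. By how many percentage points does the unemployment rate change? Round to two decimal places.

Initially, labor force = 187.41 + 20.18 = 207.59 million, so u = 20.18/207.59 = 9.72%.
After the change, unemployed falls and employed rises by 7.39; labor force unchanged → E = 194.80, U = 12.79, labor force = 207.59 million.
New unemployment rate = 12.79 / 207.59 = 6.16%.
Change = 6.16% − 9.72% = −3.56 percentage points.

The unemployment rate changes by −3.56 percentage points.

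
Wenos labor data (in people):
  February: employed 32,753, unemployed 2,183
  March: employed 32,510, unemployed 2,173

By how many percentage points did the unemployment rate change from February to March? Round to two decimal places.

February: labor force = 32,753 + 2,183 = 34,936; u = 2,183/34,936 = 6.25%.
March: labor force = 32,510 + 2,173 = 34,683; u = 2,173/34,683 = 6.27%.
Change = 6.27% − 6.25% = +0.02 pp.

The unemployment rate changed by +0.02 percentage points.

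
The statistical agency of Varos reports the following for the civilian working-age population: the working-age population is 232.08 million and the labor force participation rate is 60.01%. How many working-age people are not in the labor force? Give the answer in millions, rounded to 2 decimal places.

About 92.81 million are not in the labor force.

Share not in the labor force = 1 − 0.6001 = 0.3999.
Not in labor force = 0.3999 × 232.08 ≈ 92.81 million.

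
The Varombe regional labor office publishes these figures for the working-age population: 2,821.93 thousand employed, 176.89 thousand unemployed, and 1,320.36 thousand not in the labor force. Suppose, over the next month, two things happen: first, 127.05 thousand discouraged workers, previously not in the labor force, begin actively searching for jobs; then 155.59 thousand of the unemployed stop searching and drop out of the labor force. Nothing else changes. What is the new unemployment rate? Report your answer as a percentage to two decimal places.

Initially, labor force = 2,821.93 + 176.89 = 2,998.82 thousand, so u = 176.89/2,998.82 = 5.90%.
After the first change, unemployed and labor force both rise by 127.05 → E = 2,821.93, U = 303.94, labor force = 3,125.87 thousand.
After the second change, unemployed and labor force both fall by 155.59 → E = 2,821.93, U = 148.35, labor force = 2,970.28 thousand.
New unemployment rate = 148.35 / 2,970.28 = 4.99%.

New unemployment rate ≈ 4.99%.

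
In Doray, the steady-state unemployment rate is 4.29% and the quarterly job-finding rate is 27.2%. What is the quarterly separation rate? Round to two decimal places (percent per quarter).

Separation rate ≈ 1.22% per quarter.

From u* = s/(s+f): s = u·f/(1−u).
s = 0.0429 × 27.2 / (1 − 0.0429) = 1.1669 / 0.9571 ≈ 1.22% per quarter.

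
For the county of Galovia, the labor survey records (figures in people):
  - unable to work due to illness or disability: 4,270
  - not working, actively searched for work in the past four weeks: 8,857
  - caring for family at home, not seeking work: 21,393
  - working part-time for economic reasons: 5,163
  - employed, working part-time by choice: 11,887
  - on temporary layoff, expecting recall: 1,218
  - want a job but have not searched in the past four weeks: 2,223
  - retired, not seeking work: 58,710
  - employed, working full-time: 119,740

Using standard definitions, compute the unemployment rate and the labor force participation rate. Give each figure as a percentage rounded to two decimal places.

Unemployment rate ≈ 6.86%; labor force participation rate ≈ 62.91%.

Employed = 5,163 + 11,887 + 119,740 = 136,790 (anyone who worked, including part-time for economic reasons, counts as employed).
Unemployed = 8,857 + 1,218 = 10,075 (jobless and actively searching, or on temporary layoff).
Labor force = 136,790 + 10,075 = 146,865.
Not in labor force = 4,270 + 21,393 + 2,223 + 58,710 = 86,596 (those not working and not actively searching are outside the labor force — including those who want a job but have given up searching).
Civilian working-age population = 146,865 + 86,596 = 233,461.
Unemployment rate = 10,075 / 146,865 = 6.86%.
Labor force participation rate = 146,865 / 233,461 = 62.91%.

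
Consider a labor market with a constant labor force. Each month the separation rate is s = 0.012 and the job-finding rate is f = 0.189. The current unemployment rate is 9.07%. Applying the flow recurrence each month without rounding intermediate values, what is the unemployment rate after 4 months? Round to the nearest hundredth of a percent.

With a fixed labor force, u_{t+1} = u_t + s·(1−u_t) − f·u_t = u_t·(1−s−f) + s.
Here 1−s−f = 0.799 and s = 0.012.
u_1 = 0.090700 × 0.799 + 0.012 = 0.084469.
u_2 = 0.084469 × 0.799 + 0.012 = 0.079491.
u_3 = 0.079491 × 0.799 + 0.012 = 0.075513.
u_4 = 0.075513 × 0.799 + 0.012 = 0.072335.

Unemployment rate after four months ≈ 7.23%.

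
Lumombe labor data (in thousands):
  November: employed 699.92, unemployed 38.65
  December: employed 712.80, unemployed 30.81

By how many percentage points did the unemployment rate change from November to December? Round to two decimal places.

The unemployment rate changed by −1.09 percentage points.

November: labor force = 699.92 + 38.65 = 738.57; u = 38.65/738.57 = 5.23%.
December: labor force = 712.80 + 30.81 = 743.61; u = 30.81/743.61 = 4.14%.
Change = 4.14% − 5.23% = −1.09 pp.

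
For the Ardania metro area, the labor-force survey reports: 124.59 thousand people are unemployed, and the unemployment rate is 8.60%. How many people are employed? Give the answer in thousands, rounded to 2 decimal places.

Labor force = U / u = 124.59 / 0.0860 ≈ 1,448.72 thousand.
Employed = labor force − unemployed = 1,448.72 − 124.59 = 1,324.13 thousand.

About 1,324.13 thousand are employed.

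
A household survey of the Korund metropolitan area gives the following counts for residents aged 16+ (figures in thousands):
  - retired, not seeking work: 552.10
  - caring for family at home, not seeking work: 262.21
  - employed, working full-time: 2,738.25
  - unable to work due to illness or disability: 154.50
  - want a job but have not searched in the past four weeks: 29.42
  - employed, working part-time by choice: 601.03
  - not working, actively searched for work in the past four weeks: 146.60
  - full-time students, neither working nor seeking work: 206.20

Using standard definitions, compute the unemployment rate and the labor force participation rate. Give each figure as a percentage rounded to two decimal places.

Employed = 2,738.25 + 601.03 = 3,339.28 thousand.
Unemployed = 146.60 thousand.
Labor force = 3,339.28 + 146.60 = 3,485.88 thousand.
Not in labor force = 552.10 + 262.21 + 154.50 + 29.42 + 206.20 = 1,204.43 thousand (those not working and not actively searching are outside the labor force — including those who want a job but have given up searching).
Civilian working-age population = 3,485.88 + 1,204.43 = 4,690.31 thousand.
Unemployment rate = 146.60 / 3,485.88 = 4.21%.
Labor force participation rate = 3,485.88 / 4,690.31 = 74.32%.

Unemployment rate ≈ 4.21%; labor force participation rate ≈ 74.32%.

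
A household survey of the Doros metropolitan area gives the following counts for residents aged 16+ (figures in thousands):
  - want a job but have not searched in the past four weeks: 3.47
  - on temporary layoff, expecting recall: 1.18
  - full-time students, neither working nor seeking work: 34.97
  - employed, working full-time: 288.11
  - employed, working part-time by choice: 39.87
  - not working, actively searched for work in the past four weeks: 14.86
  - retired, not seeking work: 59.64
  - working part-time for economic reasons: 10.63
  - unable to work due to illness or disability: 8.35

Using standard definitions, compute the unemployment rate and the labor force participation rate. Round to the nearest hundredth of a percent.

Unemployment rate ≈ 4.52%; labor force participation rate ≈ 76.92%.

Employed = 288.11 + 39.87 + 10.63 = 338.61 thousand (anyone who worked, including part-time for economic reasons, counts as employed).
Unemployed = 1.18 + 14.86 = 16.04 thousand (jobless and actively searching, or on temporary layoff).
Labor force = 338.61 + 16.04 = 354.65 thousand.
Not in labor force = 3.47 + 34.97 + 59.64 + 8.35 = 106.43 thousand (those not working and not actively searching are outside the labor force — including those who want a job but have given up searching).
Civilian working-age population = 354.65 + 106.43 = 461.08 thousand.
Unemployment rate = 16.04 / 354.65 = 4.52%.
Labor force participation rate = 354.65 / 461.08 = 76.92%.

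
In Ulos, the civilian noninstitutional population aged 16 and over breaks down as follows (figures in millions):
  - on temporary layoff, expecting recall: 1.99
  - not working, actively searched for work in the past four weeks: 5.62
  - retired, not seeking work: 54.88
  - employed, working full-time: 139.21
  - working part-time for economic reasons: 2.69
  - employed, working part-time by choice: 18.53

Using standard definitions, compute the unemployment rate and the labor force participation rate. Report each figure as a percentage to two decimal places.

Employed = 139.21 + 2.69 + 18.53 = 160.43 million (anyone who worked, including part-time for economic reasons, counts as employed).
Unemployed = 1.99 + 5.62 = 7.61 million (jobless and actively searching, or on temporary layoff).
Labor force = 160.43 + 7.61 = 168.04 million.
Not in labor force = 54.88 million (those not working and not actively searching are outside the labor force).
Civilian working-age population = 168.04 + 54.88 = 222.92 million.
Unemployment rate = 7.61 / 168.04 = 4.53%.
Labor force participation rate = 168.04 / 222.92 = 75.38%.

Unemployment rate ≈ 4.53%; labor force participation rate ≈ 75.38%.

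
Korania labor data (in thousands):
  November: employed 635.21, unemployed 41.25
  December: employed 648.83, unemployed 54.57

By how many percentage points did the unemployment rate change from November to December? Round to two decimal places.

November: labor force = 635.21 + 41.25 = 676.46; u = 41.25/676.46 = 6.10%.
December: labor force = 648.83 + 54.57 = 703.40; u = 54.57/703.40 = 7.76%.
Change = 7.76% − 6.10% = +1.66 pp.

The unemployment rate changed by +1.66 percentage points.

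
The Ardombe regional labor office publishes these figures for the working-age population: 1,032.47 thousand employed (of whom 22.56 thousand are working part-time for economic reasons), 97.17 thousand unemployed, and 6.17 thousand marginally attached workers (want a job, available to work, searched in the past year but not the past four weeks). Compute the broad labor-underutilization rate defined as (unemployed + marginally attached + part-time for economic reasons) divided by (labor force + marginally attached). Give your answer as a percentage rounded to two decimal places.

Labor force = 1,032.47 + 97.17 = 1,129.64 thousand.
Numerator = 97.17 + 6.17 + 22.56 = 125.90 thousand.
Denominator = 1,129.64 + 6.17 = 1,135.81 thousand.
Broad rate = 125.90 / 1,135.81 = 11.08%.

Broad underutilization rate ≈ 11.08%.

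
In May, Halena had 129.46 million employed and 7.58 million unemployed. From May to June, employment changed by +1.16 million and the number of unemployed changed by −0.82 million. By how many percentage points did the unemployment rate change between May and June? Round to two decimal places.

The unemployment rate changed by −0.61 percentage points.

May: labor force = 129.46 + 7.58 = 137.04; u = 7.58/137.04 = 5.53%.
June: labor force = 130.62 + 6.76 = 137.38; u = 6.76/137.38 = 4.92%.
Change = 4.92% − 5.53% = −0.61 pp.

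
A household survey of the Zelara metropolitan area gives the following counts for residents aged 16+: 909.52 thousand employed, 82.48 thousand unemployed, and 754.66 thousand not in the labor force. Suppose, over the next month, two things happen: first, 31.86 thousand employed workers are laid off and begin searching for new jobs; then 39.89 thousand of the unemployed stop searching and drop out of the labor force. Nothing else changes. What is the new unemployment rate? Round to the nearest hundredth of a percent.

New unemployment rate ≈ 7.82%.

Initially, labor force = 909.52 + 82.48 = 992.00 thousand, so u = 82.48/992.00 = 8.31%.
After the first change, employed falls and unemployed rises by 31.86; labor force unchanged → E = 877.66, U = 114.34, labor force = 992.00 thousand.
After the second change, unemployed and labor force both fall by 39.89 → E = 877.66, U = 74.45, labor force = 952.11 thousand.
New unemployment rate = 74.45 / 952.11 = 7.82%.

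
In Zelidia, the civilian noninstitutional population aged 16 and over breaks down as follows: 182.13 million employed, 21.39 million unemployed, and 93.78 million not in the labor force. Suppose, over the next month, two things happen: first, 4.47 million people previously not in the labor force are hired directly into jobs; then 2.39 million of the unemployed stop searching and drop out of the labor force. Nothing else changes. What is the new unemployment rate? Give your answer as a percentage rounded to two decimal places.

New unemployment rate ≈ 9.24%.

Initially, labor force = 182.13 + 21.39 = 203.52 million, so u = 21.39/203.52 = 10.51%.
After the first change, employed and labor force both rise by 4.47; unemployed unchanged → E = 186.60, U = 21.39, labor force = 207.99 million.
After the second change, unemployed and labor force both fall by 2.39 → E = 186.60, U = 19.00, labor force = 205.60 million.
New unemployment rate = 19.00 / 205.60 = 9.24%.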